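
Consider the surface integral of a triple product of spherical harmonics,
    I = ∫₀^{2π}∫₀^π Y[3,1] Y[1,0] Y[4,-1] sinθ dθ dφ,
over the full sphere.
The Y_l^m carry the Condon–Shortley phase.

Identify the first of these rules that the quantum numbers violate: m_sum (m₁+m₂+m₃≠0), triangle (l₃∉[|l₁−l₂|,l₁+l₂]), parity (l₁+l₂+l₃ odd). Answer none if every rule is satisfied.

azimuthal sum: 1 + 0 − 1 = 0  ✓
2 ≤ 4 ≤ 4 (triangle on l)  ✓
L = 3 + 1 + 4 = 8 (even)  ✓

none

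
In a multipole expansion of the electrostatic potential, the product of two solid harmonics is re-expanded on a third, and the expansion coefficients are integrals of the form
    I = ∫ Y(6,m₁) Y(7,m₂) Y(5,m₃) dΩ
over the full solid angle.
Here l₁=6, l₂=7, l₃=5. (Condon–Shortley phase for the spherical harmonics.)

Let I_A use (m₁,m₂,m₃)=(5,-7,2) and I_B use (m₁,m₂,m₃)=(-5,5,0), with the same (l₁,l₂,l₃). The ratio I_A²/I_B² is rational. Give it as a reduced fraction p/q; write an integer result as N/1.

Same 6,7,5: normalisation and zero-m 3j drop out of the ratio.
A: Δ: 8! 4! 6! / 19! → 1/174594420; sum: t=0:+1/174182400 = 1/174182400; 3j²(6 7 5; 5 -7 2) = Δ·Π!·Σ² = 77/3876  (sign -1)
B: Δ: 8! 4! 6! / 19! → 1/174594420; sum: t=7:−1/14515200 t=8:+1/11612160 = 1/58060800; 3j²(6 7 5; -5 5 0) = Δ·Π!·Σ² = 55/58786  (sign -1)
I_A²/I_B² = (77/3876)/(55/58786) = 637/30

637/30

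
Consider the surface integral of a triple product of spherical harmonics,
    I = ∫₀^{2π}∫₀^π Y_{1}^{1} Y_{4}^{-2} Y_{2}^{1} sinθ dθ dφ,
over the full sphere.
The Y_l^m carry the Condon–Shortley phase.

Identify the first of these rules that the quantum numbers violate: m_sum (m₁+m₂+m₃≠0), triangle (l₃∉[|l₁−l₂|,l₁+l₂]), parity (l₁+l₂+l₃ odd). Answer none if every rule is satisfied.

azimuthal sum: 1 − 2 + 1 = 0  ✓
3 ≤ 2 ≤ 5 (triangle on l)  ✗
L = 1 + 4 + 2 = 7 (odd)

triangle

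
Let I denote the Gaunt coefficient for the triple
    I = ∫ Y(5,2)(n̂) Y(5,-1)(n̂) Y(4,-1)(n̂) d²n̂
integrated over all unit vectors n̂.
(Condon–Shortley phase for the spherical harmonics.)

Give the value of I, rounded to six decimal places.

Checks pass: Σm=0; 14 even; l₃=4∈[0,10].
(2·5+1)(2·5+1)(2·4+1) = 1089
Δ: 6! 4! 4! / 15! → 1/3153150
sum: t=1:−1/69120 t=2:+1/1728 t=3:−1/576 t=4:+1/1728 t=5:−1/69120 = -7/11520
3j²(5 5 4; 0 0 0) = Δ·Π!·Σ² = 2/143  (sign -1)
sum: t=0:+1/103680 t=1:−1/2880 t=2:+1/1152 t=3:−1/5184 = 7/20736
3j²(5 5 4; 2 -1 -1) = Δ·Π!·Σ² = 35/2574  (sign -1)
combine: 4πI² = 1089·2/143·35/2574 = 35/169
take √, sign +1: I = 0.12837656

0.128377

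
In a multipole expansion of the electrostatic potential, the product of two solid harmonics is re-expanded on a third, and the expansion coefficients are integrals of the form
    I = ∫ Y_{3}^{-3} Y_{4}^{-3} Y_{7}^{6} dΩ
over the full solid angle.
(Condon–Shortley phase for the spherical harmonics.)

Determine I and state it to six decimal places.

Checks pass: Σm=0; 14 even; l₃=7∈[1,7].
(2·3+1)(2·4+1)(2·7+1) = 945
Δ: 0! 6! 8! / 15! → 1/45045
sum: t=0:+1/20736 = 1/20736
3j²(3 4 7; 0 0 0) = Δ·Π!·Σ² = 35/1287  (sign -1)
sum: t=0:+1/3628800 = 1/3628800
3j²(3 4 7; -3 -3 6) = Δ·Π!·Σ² = 4/105  (sign -1)
combine: 4πI² = 945·35/1287·4/105 = 140/143
take √, sign +1: I = 0.27912007

0.279120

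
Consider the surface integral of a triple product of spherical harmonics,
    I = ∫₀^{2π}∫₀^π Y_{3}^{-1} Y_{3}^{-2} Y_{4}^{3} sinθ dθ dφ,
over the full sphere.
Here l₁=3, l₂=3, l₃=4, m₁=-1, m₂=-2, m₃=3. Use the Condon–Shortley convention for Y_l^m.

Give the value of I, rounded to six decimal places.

m-sum 0 ✓  L=10 even ✓  0≤4≤6 ✓
Π(2lᵢ+1) = 7×7×9 = 441
triangle coeff Δ(3,3,4) = 1/34650
Σ_t [0,2]: t=0:+1/72 t=1:−1/16 t=2:+1/72 = -5/144
(3j)²=2/77 [(3 3 4; 0 0 0)], sign=-1
Σ_t [0,1]: t=0:+1/288 t=1:−1/144 = -1/288
(3j)²=1/99 [(3 3 4; -1 -2 3)], sign=+1
⇒ 4πI² = 14/121
I = (-1)√(14/121/(4π)) = -0.09595473

-0.095955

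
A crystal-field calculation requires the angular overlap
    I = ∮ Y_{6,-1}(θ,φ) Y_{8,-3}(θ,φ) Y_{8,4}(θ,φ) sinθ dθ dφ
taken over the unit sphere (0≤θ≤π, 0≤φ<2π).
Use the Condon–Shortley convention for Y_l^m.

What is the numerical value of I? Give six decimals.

Rules hold: Σm=0, L=22 even, 2≤8≤14.
N = 13·17·17 = 3757
Δ = 6!·6!·10!/23! = 1/13742520792
Racah Σ t=0..6: t=0:+1/41803776000 t=1:−1/435456000 t=2:+1/39813120 t=3:−1/18662400 t=4:+1/39813120 t=5:−1/435456000 t=6:+1/41803776000 = -11/1393459200
⇒ 3j(6 8 8; 0 0 0)² = 600/96577, sgn -1
Racah Σ t=1..5: t=1:−1/1492992000 t=2:+1/174182400 t=3:−1/139345920 t=4:+1/627056640 t=5:−1/20901888000 = -1/1791590400
⇒ 3j(6 8 8; -1 -3 4)² = 875/1158924, sgn -1
4πI² = N·(3j₀)²·(3jₘ)² = 43750/2482597
I = +1·√(0.0176227/4π) = 0.03744820

0.037448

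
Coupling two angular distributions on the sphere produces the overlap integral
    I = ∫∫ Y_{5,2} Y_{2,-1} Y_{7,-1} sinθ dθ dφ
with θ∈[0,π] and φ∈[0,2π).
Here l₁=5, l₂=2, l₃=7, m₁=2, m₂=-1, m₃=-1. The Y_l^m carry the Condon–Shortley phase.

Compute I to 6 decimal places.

-0.143343

Checks pass: Σm=0; 14 even; l₃=7∈[3,7].
(2·5+1)(2·2+1)(2·7+1) = 825
Δ: 0! 10! 4! / 15! → 1/15015
sum: t=0:+1/57600 = 1/57600
3j²(5 2 7; 0 0 0) = Δ·Π!·Σ² = 21/715  (sign -1)
sum: t=0:+1/181440 = 1/181440
3j²(5 2 7; 2 -1 -1) = Δ·Π!·Σ² = 32/3003  (sign +1)
combine: 4πI² = 825·21/715·32/3003 = 480/1859
take √, sign -1: I = -0.14334284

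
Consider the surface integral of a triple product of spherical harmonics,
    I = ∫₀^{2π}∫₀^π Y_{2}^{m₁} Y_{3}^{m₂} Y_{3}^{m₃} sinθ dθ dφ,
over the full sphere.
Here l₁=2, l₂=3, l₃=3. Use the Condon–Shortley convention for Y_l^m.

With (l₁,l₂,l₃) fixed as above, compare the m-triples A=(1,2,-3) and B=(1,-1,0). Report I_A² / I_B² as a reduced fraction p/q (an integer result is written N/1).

Shared (l₁,l₂,l₃)=(2,3,3): N and (l;000)² cancel in I_A²/I_B².
A: Δ = 2!·2!·4!/9! = 1/3780; Racah Σ t=1..1: t=1:−1/48 = -1/48; ⇒ 3j(2 3 3; 1 2 -3)² = 5/84, sgn -1
B: Δ = 2!·2!·4!/9! = 1/3780; Racah Σ t=0..1: t=0:+1/8 t=1:−1/12 = 1/24; ⇒ 3j(2 3 3; 1 -1 0)² = 1/210, sgn -1
I_A²/I_B² = (5/84)/(1/210) = 25/2

25/2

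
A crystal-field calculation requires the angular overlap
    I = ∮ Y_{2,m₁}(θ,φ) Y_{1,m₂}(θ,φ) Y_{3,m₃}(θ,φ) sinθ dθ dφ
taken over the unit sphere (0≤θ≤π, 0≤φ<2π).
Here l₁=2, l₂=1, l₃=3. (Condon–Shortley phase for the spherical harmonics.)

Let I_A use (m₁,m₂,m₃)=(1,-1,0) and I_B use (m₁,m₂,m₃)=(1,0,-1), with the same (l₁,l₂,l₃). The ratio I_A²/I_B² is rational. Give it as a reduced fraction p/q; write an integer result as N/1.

3/8

Same 2,1,3: normalisation and zero-m 3j drop out of the ratio.
A: Δ: 0! 4! 2! / 7! → 1/105; sum: t=0:+1/12 = 1/12; 3j²(2 1 3; 1 -1 0) = Δ·Π!·Σ² = 1/35  (sign -1)
B: Δ: 0! 4! 2! / 7! → 1/105; sum: t=0:+1/6 = 1/6; 3j²(2 1 3; 1 0 -1) = Δ·Π!·Σ² = 8/105  (sign +1)
I_A²/I_B² = (1/35)/(8/105) = 3/8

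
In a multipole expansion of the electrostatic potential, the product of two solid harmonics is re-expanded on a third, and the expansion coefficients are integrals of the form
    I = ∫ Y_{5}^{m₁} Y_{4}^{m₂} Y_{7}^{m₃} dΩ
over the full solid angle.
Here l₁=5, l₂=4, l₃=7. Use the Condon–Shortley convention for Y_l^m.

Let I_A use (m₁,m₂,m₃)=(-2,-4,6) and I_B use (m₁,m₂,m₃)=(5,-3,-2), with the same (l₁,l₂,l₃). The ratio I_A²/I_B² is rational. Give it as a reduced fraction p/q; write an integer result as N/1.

l's match ⇒ only the (l;m) 3-j factors differ between A and B.
A: triangle coeff Δ(5,4,7) = 1/6126120; Σ_t [0,0]: t=0:+1/7257600 = 1/7257600; (3j)²=2/85 [(5 4 7; -2 -4 6)], sign=-1
B: triangle coeff Δ(5,4,7) = 1/6126120; Σ_t [0,0]: t=0:+1/9676800 = 1/9676800; (3j)²=27/19448 [(5 4 7; 5 -3 -2)], sign=-1
I_A²/I_B² = (2/85)/(27/19448) = 2288/135

2288/135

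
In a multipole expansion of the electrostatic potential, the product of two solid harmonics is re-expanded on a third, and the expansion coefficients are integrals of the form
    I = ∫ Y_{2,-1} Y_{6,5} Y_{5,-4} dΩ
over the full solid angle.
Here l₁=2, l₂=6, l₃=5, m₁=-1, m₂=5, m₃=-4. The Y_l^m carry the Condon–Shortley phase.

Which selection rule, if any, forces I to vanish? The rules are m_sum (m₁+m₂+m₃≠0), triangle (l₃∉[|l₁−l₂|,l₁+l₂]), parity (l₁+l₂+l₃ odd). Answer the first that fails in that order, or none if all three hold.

parity

Σmᵢ = 0  ✓
l₃∈[|l₁−l₂|,l₁+l₂]=[4,8], have l₃=5  ✓
Σlᵢ = 13 ⇒ odd  ✗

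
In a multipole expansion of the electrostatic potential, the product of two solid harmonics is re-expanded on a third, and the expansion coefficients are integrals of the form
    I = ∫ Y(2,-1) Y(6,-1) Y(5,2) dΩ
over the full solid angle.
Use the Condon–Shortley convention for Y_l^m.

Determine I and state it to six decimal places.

0.000000

Σlᵢ=13 odd — θ-integrand is odd under cosθ→−cosθ; I=0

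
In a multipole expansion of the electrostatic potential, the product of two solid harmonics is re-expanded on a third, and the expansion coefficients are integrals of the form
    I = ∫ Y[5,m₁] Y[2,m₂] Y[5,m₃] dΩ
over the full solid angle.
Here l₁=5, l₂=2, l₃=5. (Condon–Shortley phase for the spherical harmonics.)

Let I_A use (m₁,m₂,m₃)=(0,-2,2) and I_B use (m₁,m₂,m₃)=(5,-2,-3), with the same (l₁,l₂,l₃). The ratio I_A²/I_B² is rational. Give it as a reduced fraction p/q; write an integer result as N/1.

14/3

Shared (l₁,l₂,l₃)=(5,2,5): N and (l;000)² cancel in I_A²/I_B².
A: Δ = 2!·8!·2!/13! = 1/38610; Racah Σ t=0..0: t=0:+1/2880 = 1/2880; ⇒ 3j(5 2 5; 0 -2 2)² = 14/429, sgn -1
B: Δ = 2!·8!·2!/13! = 1/38610; Racah Σ t=0..0: t=0:+1/161280 = 1/161280; ⇒ 3j(5 2 5; 5 -2 -3)² = 1/143, sgn +1
I_A²/I_B² = (14/429)/(1/143) = 14/3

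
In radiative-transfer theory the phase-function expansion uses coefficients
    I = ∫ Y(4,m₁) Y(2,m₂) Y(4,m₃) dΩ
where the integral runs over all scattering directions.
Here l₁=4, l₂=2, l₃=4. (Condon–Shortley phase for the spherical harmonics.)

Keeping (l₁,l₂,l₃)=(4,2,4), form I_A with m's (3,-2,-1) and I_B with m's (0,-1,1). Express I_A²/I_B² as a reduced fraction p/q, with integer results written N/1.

63/5

Same 4,2,4: normalisation and zero-m 3j drop out of the ratio.
A: Δ: 2! 6! 2! / 11! → 1/13860; sum: t=0:+1/480 = 1/480; 3j²(4 2 4; 3 -2 -1) = Δ·Π!·Σ² = 3/110  (sign -1)
B: Δ: 2! 6! 2! / 11! → 1/13860; sum: t=0:+1/96 t=1:−1/72 = -1/288; 3j²(4 2 4; 0 -1 1) = Δ·Π!·Σ² = 1/462  (sign +1)
I_A²/I_B² = (3/110)/(1/462) = 63/5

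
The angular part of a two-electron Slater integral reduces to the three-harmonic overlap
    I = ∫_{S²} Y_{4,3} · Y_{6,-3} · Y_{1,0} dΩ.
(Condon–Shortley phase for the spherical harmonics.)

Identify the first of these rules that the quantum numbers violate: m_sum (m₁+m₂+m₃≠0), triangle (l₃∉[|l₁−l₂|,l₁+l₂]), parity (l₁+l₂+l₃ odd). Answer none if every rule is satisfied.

triangle

Σmᵢ = 0  ✓
l₃∈[|l₁−l₂|,l₁+l₂]=[2,10], have l₃=1  ✗
Σlᵢ = 11 ⇒ odd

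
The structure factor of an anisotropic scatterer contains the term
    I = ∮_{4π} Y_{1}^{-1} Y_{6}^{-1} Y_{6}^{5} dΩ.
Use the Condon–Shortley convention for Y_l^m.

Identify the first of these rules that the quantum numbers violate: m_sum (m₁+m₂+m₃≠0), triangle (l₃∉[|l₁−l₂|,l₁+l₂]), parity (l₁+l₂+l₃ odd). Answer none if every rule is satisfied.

Σmᵢ = 3  ✗
l₃∈[|l₁−l₂|,l₁+l₂]=[5,7], have l₃=6
Σlᵢ = 13 ⇒ odd

m_sum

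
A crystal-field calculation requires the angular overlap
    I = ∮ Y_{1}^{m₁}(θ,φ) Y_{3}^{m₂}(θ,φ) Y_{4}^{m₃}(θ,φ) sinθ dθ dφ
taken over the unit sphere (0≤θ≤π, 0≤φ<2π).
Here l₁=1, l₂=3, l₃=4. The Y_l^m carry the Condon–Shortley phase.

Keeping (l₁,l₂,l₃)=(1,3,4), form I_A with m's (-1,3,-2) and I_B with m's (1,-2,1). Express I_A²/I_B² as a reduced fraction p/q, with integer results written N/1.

1/3

Same 1,3,4: normalisation and zero-m 3j drop out of the ratio.
A: Δ: 0! 2! 6! / 9! → 1/252; sum: t=0:+1/1440 = 1/1440; 3j²(1 3 4; -1 3 -2) = Δ·Π!·Σ² = 1/252  (sign +1)
B: Δ: 0! 2! 6! / 9! → 1/252; sum: t=0:+1/240 = 1/240; 3j²(1 3 4; 1 -2 1) = Δ·Π!·Σ² = 1/84  (sign -1)
I_A²/I_B² = (1/252)/(1/84) = 1/3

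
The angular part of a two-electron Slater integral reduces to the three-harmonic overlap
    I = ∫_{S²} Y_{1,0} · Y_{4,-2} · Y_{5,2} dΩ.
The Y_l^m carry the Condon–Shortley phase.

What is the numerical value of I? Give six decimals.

0.225034

Checks pass: Σm=0; 10 even; l₃=5∈[3,5].
(2·1+1)(2·4+1)(2·5+1) = 297
Δ: 0! 2! 8! / 11! → 1/495
sum: t=0:+1/576 = 1/576
3j²(1 4 5; 0 0 0) = Δ·Π!·Σ² = 5/99  (sign -1)
sum: t=0:+1/1440 = 1/1440
3j²(1 4 5; 0 -2 2) = Δ·Π!·Σ² = 7/165  (sign -1)
combine: 4πI² = 297·5/99·7/165 = 7/11
take √, sign +1: I = 0.22503380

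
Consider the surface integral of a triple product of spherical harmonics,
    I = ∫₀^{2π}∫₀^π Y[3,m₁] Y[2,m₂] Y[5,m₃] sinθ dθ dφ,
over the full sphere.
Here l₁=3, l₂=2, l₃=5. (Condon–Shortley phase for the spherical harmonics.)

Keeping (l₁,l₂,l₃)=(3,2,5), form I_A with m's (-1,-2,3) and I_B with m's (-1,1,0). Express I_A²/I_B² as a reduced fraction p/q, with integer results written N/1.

l's match ⇒ only the (l;m) 3-j factors differ between A and B.
A: triangle coeff Δ(3,2,5) = 1/2310; Σ_t [0,0]: t=0:+1/1152 = 1/1152; (3j)²=1/33 [(3 2 5; -1 -2 3)], sign=+1
B: triangle coeff Δ(3,2,5) = 1/2310; Σ_t [0,0]: t=0:+1/288 = 1/288; (3j)²=5/231 [(3 2 5; -1 1 0)], sign=-1
I_A²/I_B² = (1/33)/(5/231) = 7/5

7/5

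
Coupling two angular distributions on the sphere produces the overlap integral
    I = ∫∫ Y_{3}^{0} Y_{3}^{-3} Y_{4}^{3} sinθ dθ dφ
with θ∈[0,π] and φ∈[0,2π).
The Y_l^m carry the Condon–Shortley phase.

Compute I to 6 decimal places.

0.203551

Checks pass: Σm=0; 10 even; l₃=4∈[0,6].
(2·3+1)(2·3+1)(2·4+1) = 441
Δ: 2! 4! 4! / 11! → 1/34650
sum: t=0:+1/72 t=1:−1/16 t=2:+1/72 = -5/144
3j²(3 3 4; 0 0 0) = Δ·Π!·Σ² = 2/77  (sign -1)
sum: t=0:+1/288 = 1/288
3j²(3 3 4; 0 -3 3) = Δ·Π!·Σ² = 1/22  (sign -1)
combine: 4πI² = 441·2/77·1/22 = 63/121
take √, sign +1: I = 0.20355073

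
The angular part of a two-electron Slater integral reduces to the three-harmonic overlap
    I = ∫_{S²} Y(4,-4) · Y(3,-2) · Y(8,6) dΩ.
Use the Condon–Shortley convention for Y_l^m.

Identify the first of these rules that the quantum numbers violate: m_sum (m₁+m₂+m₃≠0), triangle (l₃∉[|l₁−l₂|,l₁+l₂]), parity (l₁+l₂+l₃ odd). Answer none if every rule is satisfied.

m₁+m₂+m₃ = -4 − 2 + 6 = 0  ✓
triangle: |4−3|=1 ≤ l₃=8 ≤ 4+3=7  ✗
parity: l₁+l₂+l₃ = 15 is odd

triangle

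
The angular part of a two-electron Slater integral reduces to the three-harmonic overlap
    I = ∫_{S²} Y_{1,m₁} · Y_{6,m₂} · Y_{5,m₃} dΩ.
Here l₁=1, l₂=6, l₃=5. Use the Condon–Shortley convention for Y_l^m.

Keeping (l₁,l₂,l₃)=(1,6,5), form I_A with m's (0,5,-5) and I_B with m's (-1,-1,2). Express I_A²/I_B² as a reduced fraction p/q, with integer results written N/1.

11/10

Shared (l₁,l₂,l₃)=(1,6,5): N and (l;000)² cancel in I_A²/I_B².
A: Δ = 2!·0!·10!/13! = 1/858; Racah Σ t=1..1: t=1:−1/3628800 = -1/3628800; ⇒ 3j(1 6 5; 0 5 -5)² = 1/78, sgn -1
B: Δ = 2!·0!·10!/13! = 1/858; Racah Σ t=2..2: t=2:+1/60480 = 1/60480; ⇒ 3j(1 6 5; -1 -1 2)² = 5/429, sgn -1
I_A²/I_B² = (1/78)/(5/429) = 11/10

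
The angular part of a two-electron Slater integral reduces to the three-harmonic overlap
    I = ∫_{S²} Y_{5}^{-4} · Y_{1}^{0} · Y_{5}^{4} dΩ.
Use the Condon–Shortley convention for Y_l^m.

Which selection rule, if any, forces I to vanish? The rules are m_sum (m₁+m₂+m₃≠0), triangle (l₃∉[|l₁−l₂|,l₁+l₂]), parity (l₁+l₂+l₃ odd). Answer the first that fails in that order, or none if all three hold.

m₁+m₂+m₃ = -4 + 0 + 4 = 0  ✓
triangle: |5−1|=4 ≤ l₃=5 ≤ 5+1=6  ✓
parity: l₁+l₂+l₃ = 11 is odd  ✗

parity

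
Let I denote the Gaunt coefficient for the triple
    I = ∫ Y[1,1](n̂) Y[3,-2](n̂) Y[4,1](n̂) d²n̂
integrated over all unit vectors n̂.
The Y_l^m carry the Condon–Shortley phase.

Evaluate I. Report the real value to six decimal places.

Rules hold: Σm=0, L=8 even, 2≤4≤4.
N = 3·7·9 = 189
Δ = 0!·2!·6!/9! = 1/252
Racah Σ t=0..0: t=0:+1/36 = 1/36
⇒ 3j(1 3 4; 0 0 0)² = 4/63, sgn +1
Racah Σ t=0..0: t=0:+1/240 = 1/240
⇒ 3j(1 3 4; 1 -2 1)² = 1/84, sgn -1
4πI² = N·(3j₀)²·(3jₘ)² = 1/7
I = -1·√(0.142857/4π) = -0.10662181

-0.106622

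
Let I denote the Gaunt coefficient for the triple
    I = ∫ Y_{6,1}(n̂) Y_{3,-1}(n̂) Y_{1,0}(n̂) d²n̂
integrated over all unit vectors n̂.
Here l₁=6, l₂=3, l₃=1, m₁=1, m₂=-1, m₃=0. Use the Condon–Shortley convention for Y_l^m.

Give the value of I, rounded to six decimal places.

l₃=1 ∉ [3,9] — triangle fails ⇒ I = 0

0.000000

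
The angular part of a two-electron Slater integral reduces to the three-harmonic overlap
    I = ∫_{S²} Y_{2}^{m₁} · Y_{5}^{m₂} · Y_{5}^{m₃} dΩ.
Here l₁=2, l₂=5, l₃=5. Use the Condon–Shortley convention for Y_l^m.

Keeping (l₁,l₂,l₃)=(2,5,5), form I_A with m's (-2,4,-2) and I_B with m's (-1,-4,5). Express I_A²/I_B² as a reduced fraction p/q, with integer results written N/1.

8/15

l's match ⇒ only the (l;m) 3-j factors differ between A and B.
A: triangle coeff Δ(2,5,5) = 1/38610; Σ_t [2,2]: t=2:+1/20160 = 1/20160; (3j)²=12/715 [(2 5 5; -2 4 -2)], sign=-1
B: triangle coeff Δ(2,5,5) = 1/38610; Σ_t [1,1]: t=1:−1/80640 = -1/80640; (3j)²=9/286 [(2 5 5; -1 -4 5)], sign=-1
I_A²/I_B² = (12/715)/(9/286) = 8/15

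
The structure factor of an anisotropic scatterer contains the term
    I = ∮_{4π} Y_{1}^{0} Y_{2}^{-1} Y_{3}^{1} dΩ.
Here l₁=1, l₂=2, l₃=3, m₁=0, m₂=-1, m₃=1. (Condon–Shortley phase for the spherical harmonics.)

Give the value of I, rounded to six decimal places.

Rules hold: Σm=0, L=6 even, 1≤3≤3.
N = 3·5·7 = 105
Δ = 0!·2!·4!/7! = 1/105
Racah Σ t=0..0: t=0:+1/4 = 1/4
⇒ 3j(1 2 3; 0 0 0)² = 3/35, sgn -1
Racah Σ t=0..0: t=0:+1/6 = 1/6
⇒ 3j(1 2 3; 0 -1 1)² = 8/105, sgn +1
4πI² = N·(3j₀)²·(3jₘ)² = 24/35
I = -1·√(0.685714/4π) = -0.23359668

-0.233597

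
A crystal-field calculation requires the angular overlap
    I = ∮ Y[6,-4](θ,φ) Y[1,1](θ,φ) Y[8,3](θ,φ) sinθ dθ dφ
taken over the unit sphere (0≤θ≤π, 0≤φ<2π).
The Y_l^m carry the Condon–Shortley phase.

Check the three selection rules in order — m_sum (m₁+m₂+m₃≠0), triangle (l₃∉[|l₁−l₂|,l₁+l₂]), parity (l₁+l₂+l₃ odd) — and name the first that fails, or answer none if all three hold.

m₁+m₂+m₃ = -4 + 1 + 3 = 0  ✓
triangle: |6−1|=5 ≤ l₃=8 ≤ 6+1=7  ✗
parity: l₁+l₂+l₃ = 15 is odd

triangle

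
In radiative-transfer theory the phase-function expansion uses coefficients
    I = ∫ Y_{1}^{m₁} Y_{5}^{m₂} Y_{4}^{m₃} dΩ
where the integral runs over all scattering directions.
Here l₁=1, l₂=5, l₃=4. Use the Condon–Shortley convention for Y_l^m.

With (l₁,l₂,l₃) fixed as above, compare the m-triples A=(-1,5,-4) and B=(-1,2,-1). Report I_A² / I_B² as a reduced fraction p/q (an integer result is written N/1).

15/7

Shared (l₁,l₂,l₃)=(1,5,4): N and (l;000)² cancel in I_A²/I_B².
A: Δ = 2!·0!·8!/11! = 1/495; Racah Σ t=2..2: t=2:+1/80640 = 1/80640; ⇒ 3j(1 5 4; -1 5 -4)² = 1/11, sgn +1
B: Δ = 2!·0!·8!/11! = 1/495; Racah Σ t=2..2: t=2:+1/1440 = 1/1440; ⇒ 3j(1 5 4; -1 2 -1)² = 7/165, sgn -1
I_A²/I_B² = (1/11)/(7/165) = 15/7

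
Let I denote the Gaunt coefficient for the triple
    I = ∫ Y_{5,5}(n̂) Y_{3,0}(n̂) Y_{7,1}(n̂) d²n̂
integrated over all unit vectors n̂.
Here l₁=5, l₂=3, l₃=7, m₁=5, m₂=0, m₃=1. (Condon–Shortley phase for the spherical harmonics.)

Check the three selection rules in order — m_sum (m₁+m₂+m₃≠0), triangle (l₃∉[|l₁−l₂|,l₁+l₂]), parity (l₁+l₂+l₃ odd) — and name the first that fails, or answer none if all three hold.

m_sum

m₁+m₂+m₃ = 5 + 0 + 1 = 6  ✗
triangle: |5−3|=2 ≤ l₃=7 ≤ 5+3=8
parity: l₁+l₂+l₃ = 15 is odd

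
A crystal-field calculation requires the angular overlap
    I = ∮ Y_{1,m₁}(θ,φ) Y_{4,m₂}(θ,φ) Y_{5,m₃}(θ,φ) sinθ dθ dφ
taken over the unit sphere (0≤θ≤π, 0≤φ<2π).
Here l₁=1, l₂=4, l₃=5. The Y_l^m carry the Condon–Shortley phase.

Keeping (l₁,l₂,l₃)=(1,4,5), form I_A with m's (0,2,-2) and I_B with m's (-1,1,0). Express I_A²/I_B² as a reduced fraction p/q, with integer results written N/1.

21/10

l's match ⇒ only the (l;m) 3-j factors differ between A and B.
A: triangle coeff Δ(1,4,5) = 1/495; Σ_t [0,0]: t=0:+1/1440 = 1/1440; (3j)²=7/165 [(1 4 5; 0 2 -2)], sign=-1
B: triangle coeff Δ(1,4,5) = 1/495; Σ_t [0,0]: t=0:+1/1440 = 1/1440; (3j)²=2/99 [(1 4 5; -1 1 0)], sign=-1
I_A²/I_B² = (7/165)/(2/99) = 21/10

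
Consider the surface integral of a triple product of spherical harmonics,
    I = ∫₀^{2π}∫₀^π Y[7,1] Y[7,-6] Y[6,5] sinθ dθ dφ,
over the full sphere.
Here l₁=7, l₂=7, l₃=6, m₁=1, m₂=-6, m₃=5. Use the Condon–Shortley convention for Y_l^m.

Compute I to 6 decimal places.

m-sum 0 ✓  L=20 even ✓  0≤6≤14 ✓
Π(2lᵢ+1) = 15×15×13 = 2925
triangle coeff Δ(7,7,6) = 1/2444321880
Σ_t [1,7]: t=1:−1/2612736000 t=2:+1/20736000 t=3:−1/1658880 t=4:+1/746496 t=5:−1/1658880 t=6:+1/20736000 t=7:−1/2612736000 = 1/4354560
(3j)²=1000/138567 [(7 7 6; 0 0 0)], sign=+1
Σ_t [0,1]: t=0:+1/3483648000 t=1:−1/435456000 = -1/497664000
(3j)²=77/6460 [(7 7 6; 1 -6 5)], sign=+1
⇒ 4πI² = 26250/104329
I = (+1)√(26250/104329/(4π)) = 0.14150025

0.141500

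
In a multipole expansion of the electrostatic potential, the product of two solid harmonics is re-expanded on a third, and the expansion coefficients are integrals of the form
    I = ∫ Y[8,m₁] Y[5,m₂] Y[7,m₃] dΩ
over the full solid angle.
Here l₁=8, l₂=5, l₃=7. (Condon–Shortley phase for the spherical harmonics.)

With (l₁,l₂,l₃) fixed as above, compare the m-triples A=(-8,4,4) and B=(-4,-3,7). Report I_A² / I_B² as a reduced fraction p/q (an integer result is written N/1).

8/5

l's match ⇒ only the (l;m) 3-j factors differ between A and B.
A: triangle coeff Δ(8,5,7) = 1/814773960; Σ_t [6,6]: t=6:+1/15676416000 = 1/15676416000; (3j)²=44/4845 [(8 5 7; -8 4 4)], sign=-1
B: triangle coeff Δ(8,5,7) = 1/814773960; Σ_t [2,2]: t=2:+1/4180377600 = 1/4180377600; (3j)²=11/1938 [(8 5 7; -4 -3 7)], sign=+1
I_A²/I_B² = (44/4845)/(11/1938) = 8/5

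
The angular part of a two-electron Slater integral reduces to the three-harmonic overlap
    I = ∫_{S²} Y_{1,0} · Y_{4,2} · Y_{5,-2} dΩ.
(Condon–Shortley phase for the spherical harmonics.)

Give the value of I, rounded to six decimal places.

0.225034

Checks pass: Σm=0; 10 even; l₃=5∈[3,5].
(2·1+1)(2·4+1)(2·5+1) = 297
Δ: 0! 2! 8! / 11! → 1/495
sum: t=0:+1/576 = 1/576
3j²(1 4 5; 0 0 0) = Δ·Π!·Σ² = 5/99  (sign -1)
sum: t=0:+1/1440 = 1/1440
3j²(1 4 5; 0 2 -2) = Δ·Π!·Σ² = 7/165  (sign -1)
combine: 4πI² = 297·5/99·7/165 = 7/11
take √, sign +1: I = 0.22503380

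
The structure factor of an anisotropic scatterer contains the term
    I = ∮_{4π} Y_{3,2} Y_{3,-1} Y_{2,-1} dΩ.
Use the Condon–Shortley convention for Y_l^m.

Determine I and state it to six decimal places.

0.162868

Checks pass: Σm=0; 8 even; l₃=2∈[0,6].
(2·3+1)(2·3+1)(2·2+1) = 245
Δ: 4! 2! 2! / 9! → 1/3780
sum: t=1:−1/24 t=2:+1/4 t=3:−1/24 = 1/6
3j²(3 3 2; 0 0 0) = Δ·Π!·Σ² = 4/105  (sign +1)
sum: t=0:+1/48 t=1:−1/12 = -1/16
3j²(3 3 2; 2 -1 -1) = Δ·Π!·Σ² = 1/28  (sign +1)
combine: 4πI² = 245·4/105·1/28 = 1/3
take √, sign +1: I = 0.16286750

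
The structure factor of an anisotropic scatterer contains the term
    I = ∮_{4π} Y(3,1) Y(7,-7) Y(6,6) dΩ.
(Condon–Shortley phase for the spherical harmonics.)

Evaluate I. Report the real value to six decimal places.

0.220392

Rules hold: Σm=0, L=16 even, 4≤6≤10.
N = 7·15·13 = 1365
Δ = 4!·2!·10!/17! = 1/2042040
Racah Σ t=1..3: t=1:−1/207360 t=2:+1/57600 t=3:−1/207360 = 1/129600
⇒ 3j(3 7 6; 0 0 0)² = 168/12155, sgn +1
Racah Σ t=0..0: t=0:+1/174182400 = 1/174182400
⇒ 3j(3 7 6; 1 -7 6)² = 11/340, sgn +1
4πI² = N·(3j₀)²·(3jₘ)² = 882/1445
I = +1·√(0.610381/4π) = 0.22039180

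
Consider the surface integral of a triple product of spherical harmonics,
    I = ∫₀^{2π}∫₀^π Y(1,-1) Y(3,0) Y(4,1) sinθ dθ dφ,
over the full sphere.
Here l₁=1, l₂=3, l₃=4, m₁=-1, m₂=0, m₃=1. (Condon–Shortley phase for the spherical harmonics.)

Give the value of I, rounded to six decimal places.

-0.194664

Checks pass: Σm=0; 8 even; l₃=4∈[2,4].
(2·1+1)(2·3+1)(2·4+1) = 189
Δ: 0! 2! 6! / 9! → 1/252
sum: t=0:+1/36 = 1/36
3j²(1 3 4; 0 0 0) = Δ·Π!·Σ² = 4/63  (sign +1)
sum: t=0:+1/72 = 1/72
3j²(1 3 4; -1 0 1) = Δ·Π!·Σ² = 5/126  (sign -1)
combine: 4πI² = 189·4/63·5/126 = 10/21
take √, sign -1: I = -0.19466390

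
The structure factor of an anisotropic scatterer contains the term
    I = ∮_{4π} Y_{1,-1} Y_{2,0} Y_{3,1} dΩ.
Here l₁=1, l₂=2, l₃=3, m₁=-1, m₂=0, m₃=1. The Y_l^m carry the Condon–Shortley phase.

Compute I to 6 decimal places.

-0.202301

Rules hold: Σm=0, L=6 even, 1≤3≤3.
N = 3·5·7 = 105
Δ = 0!·2!·4!/7! = 1/105
Racah Σ t=0..0: t=0:+1/4 = 1/4
⇒ 3j(1 2 3; 0 0 0)² = 3/35, sgn -1
Racah Σ t=0..0: t=0:+1/8 = 1/8
⇒ 3j(1 2 3; -1 0 1)² = 2/35, sgn +1
4πI² = N·(3j₀)²·(3jₘ)² = 18/35
I = -1·√(0.514286/4π) = -0.20230066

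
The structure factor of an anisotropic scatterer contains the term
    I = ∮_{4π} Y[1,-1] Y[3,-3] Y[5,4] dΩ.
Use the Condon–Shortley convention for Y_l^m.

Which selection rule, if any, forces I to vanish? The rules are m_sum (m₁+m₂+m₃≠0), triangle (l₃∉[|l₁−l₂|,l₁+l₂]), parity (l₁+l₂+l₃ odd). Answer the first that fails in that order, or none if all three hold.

Σmᵢ = 0  ✓
l₃∈[|l₁−l₂|,l₁+l₂]=[2,4], have l₃=5  ✗
Σlᵢ = 9 ⇒ odd

triangle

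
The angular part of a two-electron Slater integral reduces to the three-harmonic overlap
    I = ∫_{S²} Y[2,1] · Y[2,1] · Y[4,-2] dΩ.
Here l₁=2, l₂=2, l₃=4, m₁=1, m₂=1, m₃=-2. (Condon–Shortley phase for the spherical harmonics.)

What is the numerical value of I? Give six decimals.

m-sum 0 ✓  L=8 even ✓  0≤4≤4 ✓
Π(2lᵢ+1) = 5×5×9 = 225
triangle coeff Δ(2,2,4) = 1/630
Σ_t [0,0]: t=0:+1/16 = 1/16
(3j)²=2/35 [(2 2 4; 0 0 0)], sign=+1
Σ_t [0,0]: t=0:+1/36 = 1/36
(3j)²=4/63 [(2 2 4; 1 1 -2)], sign=+1
⇒ 4πI² = 40/49
I = (+1)√(40/49/(4π)) = 0.25487487

0.254875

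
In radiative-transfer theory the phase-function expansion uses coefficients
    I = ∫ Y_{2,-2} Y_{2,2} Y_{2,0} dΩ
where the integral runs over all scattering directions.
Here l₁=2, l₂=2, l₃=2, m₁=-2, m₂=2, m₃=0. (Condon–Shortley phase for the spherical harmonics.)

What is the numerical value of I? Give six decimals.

Checks pass: Σm=0; 6 even; l₃=2∈[0,4].
(2·2+1)(2·2+1)(2·2+1) = 125
Δ: 2! 2! 2! / 7! → 1/630
sum: t=0:+1/8 t=1:−1/1 t=2:+1/8 = -3/4
3j²(2 2 2; 0 0 0) = Δ·Π!·Σ² = 2/35  (sign -1)
sum: t=2:+1/8 = 1/8
3j²(2 2 2; -2 2 0) = Δ·Π!·Σ² = 2/35  (sign +1)
combine: 4πI² = 125·2/35·2/35 = 20/49
take √, sign -1: I = -0.18022375

-0.180224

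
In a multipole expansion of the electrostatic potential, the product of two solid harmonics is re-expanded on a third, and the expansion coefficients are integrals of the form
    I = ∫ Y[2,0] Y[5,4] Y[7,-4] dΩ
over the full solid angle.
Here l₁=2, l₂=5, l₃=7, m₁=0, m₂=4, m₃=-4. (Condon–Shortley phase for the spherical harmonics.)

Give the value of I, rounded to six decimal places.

Rules hold: Σm=0, L=14 even, 3≤7≤7.
N = 5·11·15 = 825
Δ = 0!·4!·10!/15! = 1/15015
Racah Σ t=0..0: t=0:+1/57600 = 1/57600
⇒ 3j(2 5 7; 0 0 0)² = 21/715, sgn -1
Racah Σ t=0..0: t=0:+1/1451520 = 1/1451520
⇒ 3j(2 5 7; 0 4 -4)² = 1/91, sgn -1
4πI² = N·(3j₀)²·(3jₘ)² = 45/169
I = +1·√(0.266272/4π) = 0.14556534

0.145565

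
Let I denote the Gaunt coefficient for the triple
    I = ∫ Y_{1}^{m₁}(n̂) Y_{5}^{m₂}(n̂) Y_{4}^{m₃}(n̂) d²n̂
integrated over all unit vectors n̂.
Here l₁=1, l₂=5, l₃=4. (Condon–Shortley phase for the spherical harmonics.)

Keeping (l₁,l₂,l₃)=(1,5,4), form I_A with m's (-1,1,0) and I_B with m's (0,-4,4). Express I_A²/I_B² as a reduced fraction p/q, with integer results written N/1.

5/3

Shared (l₁,l₂,l₃)=(1,5,4): N and (l;000)² cancel in I_A²/I_B².
A: Δ = 2!·0!·8!/11! = 1/495; Racah Σ t=2..2: t=2:+1/1152 = 1/1152; ⇒ 3j(1 5 4; -1 1 0)² = 1/33, sgn +1
B: Δ = 2!·0!·8!/11! = 1/495; Racah Σ t=1..1: t=1:−1/40320 = -1/40320; ⇒ 3j(1 5 4; 0 -4 4)² = 1/55, sgn -1
I_A²/I_B² = (1/33)/(1/55) = 5/3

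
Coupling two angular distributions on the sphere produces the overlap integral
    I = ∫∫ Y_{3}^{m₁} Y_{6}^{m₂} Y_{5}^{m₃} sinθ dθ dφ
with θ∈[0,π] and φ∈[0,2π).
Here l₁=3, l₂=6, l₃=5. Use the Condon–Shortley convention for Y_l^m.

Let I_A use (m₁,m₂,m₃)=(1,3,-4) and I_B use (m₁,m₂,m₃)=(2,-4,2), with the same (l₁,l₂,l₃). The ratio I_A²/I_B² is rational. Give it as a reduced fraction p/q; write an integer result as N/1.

4/1

l's match ⇒ only the (l;m) 3-j factors differ between A and B.
A: triangle coeff Δ(3,6,5) = 1/675675; Σ_t [1,2]: t=1:−1/241920 t=2:+1/40320 = 1/48384; (3j)²=24/1001 [(3 6 5; 1 3 -4)], sign=-1
B: triangle coeff Δ(3,6,5) = 1/675675; Σ_t [0,1]: t=0:+1/34560 t=1:−1/60480 = 1/80640; (3j)²=6/1001 [(3 6 5; 2 -4 2)], sign=-1
I_A²/I_B² = (24/1001)/(6/1001) = 4/1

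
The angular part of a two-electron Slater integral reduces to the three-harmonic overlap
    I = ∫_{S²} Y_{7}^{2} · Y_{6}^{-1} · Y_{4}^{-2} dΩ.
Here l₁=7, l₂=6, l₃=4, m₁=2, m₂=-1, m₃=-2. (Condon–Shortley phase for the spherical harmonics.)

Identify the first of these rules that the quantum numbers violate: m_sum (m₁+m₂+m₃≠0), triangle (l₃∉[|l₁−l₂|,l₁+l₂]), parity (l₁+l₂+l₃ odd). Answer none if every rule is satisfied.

m_sum

azimuthal sum: 2 − 1 − 2 = -1  ✗
1 ≤ 4 ≤ 13 (triangle on l)
L = 7 + 6 + 4 = 17 (odd)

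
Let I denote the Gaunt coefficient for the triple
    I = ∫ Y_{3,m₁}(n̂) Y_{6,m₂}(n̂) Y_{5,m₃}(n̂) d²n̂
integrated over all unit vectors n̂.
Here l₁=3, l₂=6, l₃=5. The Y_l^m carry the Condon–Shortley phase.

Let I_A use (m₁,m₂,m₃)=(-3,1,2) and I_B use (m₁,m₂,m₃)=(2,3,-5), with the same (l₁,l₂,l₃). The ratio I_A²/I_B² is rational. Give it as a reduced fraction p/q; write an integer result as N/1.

49/18

l's match ⇒ only the (l;m) 3-j factors differ between A and B.
A: triangle coeff Δ(3,6,5) = 1/675675; Σ_t [4,4]: t=4:+1/34560 = 1/34560; (3j)²=7/429 [(3 6 5; -3 1 2)], sign=-1
B: triangle coeff Δ(3,6,5) = 1/675675; Σ_t [1,1]: t=1:−1/483840 = -1/483840; (3j)²=6/1001 [(3 6 5; 2 3 -5)], sign=-1
I_A²/I_B² = (7/429)/(6/1001) = 49/18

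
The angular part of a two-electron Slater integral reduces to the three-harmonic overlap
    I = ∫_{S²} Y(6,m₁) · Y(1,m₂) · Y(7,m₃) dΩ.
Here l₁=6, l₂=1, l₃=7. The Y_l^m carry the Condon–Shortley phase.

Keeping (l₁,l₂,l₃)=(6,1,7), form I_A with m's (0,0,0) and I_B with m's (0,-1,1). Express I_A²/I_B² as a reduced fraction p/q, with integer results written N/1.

Shared (l₁,l₂,l₃)=(6,1,7): N and (l;000)² cancel in I_A²/I_B².
A: Δ = 0!·12!·2!/15! = 1/1365; Racah Σ t=0..0: t=0:+1/518400 = 1/518400; ⇒ 3j(6 1 7; 0 0 0)² = 7/195, sgn -1
B: Δ = 0!·12!·2!/15! = 1/1365; Racah Σ t=0..0: t=0:+1/1036800 = 1/1036800; ⇒ 3j(6 1 7; 0 -1 1)² = 4/195, sgn +1
I_A²/I_B² = (7/195)/(4/195) = 7/4

7/4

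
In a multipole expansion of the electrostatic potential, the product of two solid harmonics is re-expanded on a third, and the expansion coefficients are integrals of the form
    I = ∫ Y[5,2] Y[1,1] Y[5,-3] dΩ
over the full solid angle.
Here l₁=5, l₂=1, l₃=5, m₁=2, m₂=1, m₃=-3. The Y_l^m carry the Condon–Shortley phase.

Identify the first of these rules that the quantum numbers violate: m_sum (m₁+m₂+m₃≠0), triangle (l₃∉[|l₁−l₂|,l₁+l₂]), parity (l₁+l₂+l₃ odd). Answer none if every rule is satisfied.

parity

azimuthal sum: 2 + 1 − 3 = 0  ✓
4 ≤ 5 ≤ 6 (triangle on l)  ✓
L = 5 + 1 + 5 = 11 (odd)  ✗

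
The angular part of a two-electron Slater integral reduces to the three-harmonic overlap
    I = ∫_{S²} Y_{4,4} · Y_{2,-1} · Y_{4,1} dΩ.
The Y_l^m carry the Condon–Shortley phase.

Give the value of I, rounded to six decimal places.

4 − 1 + 1 = 4 ≠ 0: azimuthal integral kills it; I = 0

0.000000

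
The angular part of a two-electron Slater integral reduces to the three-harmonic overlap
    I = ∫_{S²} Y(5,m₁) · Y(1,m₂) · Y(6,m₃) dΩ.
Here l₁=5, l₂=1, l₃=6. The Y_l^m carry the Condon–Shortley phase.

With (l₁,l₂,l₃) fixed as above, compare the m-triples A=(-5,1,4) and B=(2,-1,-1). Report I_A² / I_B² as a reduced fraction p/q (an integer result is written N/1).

1/10

Shared (l₁,l₂,l₃)=(5,1,6): N and (l;000)² cancel in I_A²/I_B².
A: Δ = 0!·10!·2!/13! = 1/858; Racah Σ t=0..0: t=0:+1/7257600 = 1/7257600; ⇒ 3j(5 1 6; -5 1 4)² = 1/858, sgn +1
B: Δ = 0!·10!·2!/13! = 1/858; Racah Σ t=0..0: t=0:+1/60480 = 1/60480; ⇒ 3j(5 1 6; 2 -1 -1)² = 5/429, sgn -1
I_A²/I_B² = (1/858)/(5/429) = 1/10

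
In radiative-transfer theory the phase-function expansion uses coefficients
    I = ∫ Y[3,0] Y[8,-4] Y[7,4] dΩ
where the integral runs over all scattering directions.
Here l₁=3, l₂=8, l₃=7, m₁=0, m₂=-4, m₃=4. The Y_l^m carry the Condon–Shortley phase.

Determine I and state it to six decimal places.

-0.033430

m-sum 0 ✓  L=18 even ✓  5≤7≤11 ✓
Π(2lᵢ+1) = 7×17×15 = 1785
triangle coeff Δ(3,8,7) = 1/5290740
Σ_t [1,3]: t=1:−1/7257600 t=2:+1/2073600 t=3:−1/7257600 = 1/4838400
(3j)²=252/20995 [(3 8 7; 0 0 0)], sign=-1
Σ_t [1,3]: t=1:−1/26127360 t=2:+1/29030400 t=3:−1/479001600 = -17/2874009600
(3j)²=17/25935 [(3 8 7; 0 -4 4)], sign=+1
⇒ 4πI² = 4284/305045
I = (-1)√(4284/305045/(4π)) = -0.03343011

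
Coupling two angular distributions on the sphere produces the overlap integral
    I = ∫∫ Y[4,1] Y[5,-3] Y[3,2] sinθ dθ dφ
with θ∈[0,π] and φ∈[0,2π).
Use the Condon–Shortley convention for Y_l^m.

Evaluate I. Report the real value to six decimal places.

-0.035836

Rules hold: Σm=0, L=12 even, 1≤3≤9.
N = 9·11·7 = 693
Δ = 6!·2!·4!/13! = 1/180180
Racah Σ t=2..4: t=2:+1/576 t=3:−1/144 t=4:+1/576 = -1/288
⇒ 3j(4 5 3; 0 0 0)² = 20/1001, sgn +1
Racah Σ t=1..2: t=1:−1/1440 t=2:+1/1152 = 1/5760
⇒ 3j(4 5 3; 1 -3 2)² = 1/858, sgn -1
4πI² = N·(3j₀)²·(3jₘ)² = 30/1859
I = -1·√(0.0161377/4π) = -0.03583571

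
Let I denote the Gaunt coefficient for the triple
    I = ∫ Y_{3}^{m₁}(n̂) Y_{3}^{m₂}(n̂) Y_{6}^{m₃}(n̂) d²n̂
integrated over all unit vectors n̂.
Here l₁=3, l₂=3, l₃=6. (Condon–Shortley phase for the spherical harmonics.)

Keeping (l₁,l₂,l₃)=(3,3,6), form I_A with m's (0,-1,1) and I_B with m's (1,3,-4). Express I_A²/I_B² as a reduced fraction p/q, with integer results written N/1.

5/3

Same 3,3,6: normalisation and zero-m 3j drop out of the ratio.
A: Δ: 0! 6! 6! / 13! → 1/12012; sum: t=0:+1/1728 = 1/1728; 3j²(3 3 6; 0 -1 1) = Δ·Π!·Σ² = 25/858  (sign -1)
B: Δ: 0! 6! 6! / 13! → 1/12012; sum: t=0:+1/34560 = 1/34560; 3j²(3 3 6; 1 3 -4) = Δ·Π!·Σ² = 5/286  (sign +1)
I_A²/I_B² = (25/858)/(5/286) = 5/3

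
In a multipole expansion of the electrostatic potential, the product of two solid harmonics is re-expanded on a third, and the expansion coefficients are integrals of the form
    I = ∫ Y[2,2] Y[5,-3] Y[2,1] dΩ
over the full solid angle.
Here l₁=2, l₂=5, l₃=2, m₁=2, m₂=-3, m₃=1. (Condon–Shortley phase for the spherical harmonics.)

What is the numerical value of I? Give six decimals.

0.000000

l₃=2 ∉ [3,7] — triangle fails ⇒ I = 0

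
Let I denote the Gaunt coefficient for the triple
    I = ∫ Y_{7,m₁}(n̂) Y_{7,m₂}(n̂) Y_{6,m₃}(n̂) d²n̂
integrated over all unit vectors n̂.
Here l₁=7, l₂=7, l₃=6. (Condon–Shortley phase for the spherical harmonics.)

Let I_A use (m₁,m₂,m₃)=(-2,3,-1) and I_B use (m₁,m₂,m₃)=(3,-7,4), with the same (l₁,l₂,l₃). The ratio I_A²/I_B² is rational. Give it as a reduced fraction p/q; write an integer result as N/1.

l's match ⇒ only the (l;m) 3-j factors differ between A and B.
A: triangle coeff Δ(7,7,6) = 1/2444321880; Σ_t [4,8]: t=4:+1/49766400 t=5:−1/4147200 t=6:+1/2488320 t=7:−1/8709120 t=8:+1/232243200 = 7/99532800; (3j)²=1715/369512 [(7 7 6; -2 3 -1)], sign=-1
B: triangle coeff Δ(7,7,6) = 1/2444321880; Σ_t [0,0]: t=0:+1/1393459200 = 1/1393459200; (3j)²=15/1292 [(7 7 6; 3 -7 4)], sign=+1
I_A²/I_B² = (1715/369512)/(15/1292) = 343/858

343/858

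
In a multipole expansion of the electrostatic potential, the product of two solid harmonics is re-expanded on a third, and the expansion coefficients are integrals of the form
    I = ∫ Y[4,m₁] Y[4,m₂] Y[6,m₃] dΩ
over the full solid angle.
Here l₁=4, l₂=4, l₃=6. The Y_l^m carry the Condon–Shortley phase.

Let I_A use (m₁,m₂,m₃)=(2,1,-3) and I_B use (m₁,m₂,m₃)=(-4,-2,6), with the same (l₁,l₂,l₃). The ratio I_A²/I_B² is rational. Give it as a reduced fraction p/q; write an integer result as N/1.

Same 4,4,6: normalisation and zero-m 3j drop out of the ratio.
A: Δ: 2! 6! 6! / 15! → 1/1261260; sum: t=0:+1/11520 t=1:−1/5760 t=2:+1/51840 = -7/103680; 3j²(4 4 6; 2 1 -3) = Δ·Π!·Σ² = 7/858  (sign +1)
B: Δ: 2! 6! 6! / 15! → 1/1261260; sum: t=2:+1/1036800 = 1/1036800; 3j²(4 4 6; -4 -2 6) = Δ·Π!·Σ² = 4/195  (sign +1)
I_A²/I_B² = (7/858)/(4/195) = 35/88

35/88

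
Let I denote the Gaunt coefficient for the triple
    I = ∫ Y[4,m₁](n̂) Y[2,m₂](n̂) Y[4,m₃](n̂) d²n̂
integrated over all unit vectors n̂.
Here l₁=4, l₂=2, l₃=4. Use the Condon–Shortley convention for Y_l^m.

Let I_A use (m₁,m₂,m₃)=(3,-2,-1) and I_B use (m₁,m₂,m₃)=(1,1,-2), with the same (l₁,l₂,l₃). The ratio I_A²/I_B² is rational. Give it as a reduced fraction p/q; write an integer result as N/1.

14/9

l's match ⇒ only the (l;m) 3-j factors differ between A and B.
A: triangle coeff Δ(4,2,4) = 1/13860; Σ_t [0,0]: t=0:+1/480 = 1/480; (3j)²=3/110 [(4 2 4; 3 -2 -1)], sign=-1
B: triangle coeff Δ(4,2,4) = 1/13860; Σ_t [1,2]: t=1:−1/96 t=2:+1/240 = -1/160; (3j)²=27/1540 [(4 2 4; 1 1 -2)], sign=-1
I_A²/I_B² = (3/110)/(27/1540) = 14/9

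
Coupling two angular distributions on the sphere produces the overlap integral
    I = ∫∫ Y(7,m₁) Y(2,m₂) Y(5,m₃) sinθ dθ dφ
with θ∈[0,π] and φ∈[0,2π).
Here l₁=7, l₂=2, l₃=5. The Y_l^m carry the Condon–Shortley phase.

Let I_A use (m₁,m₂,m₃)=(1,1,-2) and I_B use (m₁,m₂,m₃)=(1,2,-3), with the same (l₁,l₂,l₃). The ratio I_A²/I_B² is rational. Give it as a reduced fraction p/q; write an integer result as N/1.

Same 7,2,5: normalisation and zero-m 3j drop out of the ratio.
A: Δ: 4! 10! 0! / 15! → 1/15015; sum: t=3:−1/181440 = -1/181440; 3j²(7 2 5; 1 1 -2) = Δ·Π!·Σ² = 32/3003  (sign +1)
B: Δ: 4! 10! 0! / 15! → 1/15015; sum: t=4:+1/1935360 = 1/1935360; 3j²(7 2 5; 1 2 -3) = Δ·Π!·Σ² = 1/1001  (sign +1)
I_A²/I_B² = (32/3003)/(1/1001) = 32/3

32/3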